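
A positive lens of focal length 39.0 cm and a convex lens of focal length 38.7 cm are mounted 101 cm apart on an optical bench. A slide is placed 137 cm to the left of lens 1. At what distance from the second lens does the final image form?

231 cm

Lens 1: 1/d_i1 = 1/f₁ − 1/d_o1 = 1/(39.0) − 1/(137) = 0.01834, so d_i1 = 54.52 cm.
The intermediate image is 54.52 cm to the right of lens 1, which is 101 − (54.52) = 46.48 cm to the left of lens 2, so d_o2 = +46.48 cm.
Lens 2: 1/d_i2 = 1/f₂ − 1/d_o2 = 1/(38.7) − 1/(46.48) = 0.004325, so d_i2 = 231 cm.
The final image is real, 231 cm to the right of lens 2 (overall magnification ≈ 2.0).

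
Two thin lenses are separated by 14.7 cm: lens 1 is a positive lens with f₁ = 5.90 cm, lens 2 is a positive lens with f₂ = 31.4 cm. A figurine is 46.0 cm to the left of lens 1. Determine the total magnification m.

m = -0.197

Lens 1: 1/d_i1 = 1/(5.90) − 1/(46.0) = 0.1478, so d_i1 = 6.768 cm; m₁ = −d_i1/d_o1 = -0.1471.
d_o2 = 14.7 − (6.768) = 7.932 cm.
Lens 2: 1/d_i2 = 1/(31.4) − 1/(7.932) = -0.09422, so d_i2 = -10.61 cm; m₂ = −d_i2/d_o2 = +1.338.
m = m₁·m₂ = (-0.1471)(+1.338) = -0.197.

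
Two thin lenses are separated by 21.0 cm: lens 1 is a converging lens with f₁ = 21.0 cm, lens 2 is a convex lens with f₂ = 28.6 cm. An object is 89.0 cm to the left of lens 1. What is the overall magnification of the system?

Lens 1: 1/d_i1 = 1/(21.0) − 1/(89.0) = 0.03638, so d_i1 = 27.49 cm; m₁ = −d_i1/d_o1 = -0.3089.
d_o2 = 21.0 − (27.49) = -6.490 cm (virtual object).
Lens 2: 1/d_i2 = 1/(28.6) − 1/(-6.490) = 0.1890, so d_i2 = 5.290 cm; m₂ = −d_i2/d_o2 = +0.8150.
m = m₁·m₂ = (-0.3089)(+0.8150) = -0.252.

m = -0.252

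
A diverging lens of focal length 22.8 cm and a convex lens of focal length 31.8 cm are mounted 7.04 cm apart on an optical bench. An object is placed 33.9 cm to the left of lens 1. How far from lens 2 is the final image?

59.1 cm

Lens 1 is diverging, so f₁ = −22.8 cm.
Lens 1: 1/d_i1 = 1/f₁ − 1/d_o1 = 1/(-22.8) − 1/(33.9) = -0.07336, so d_i1 = -13.63 cm.
The intermediate image is 13.63 cm to the left of lens 1 (virtual), which is 7.04 − (-13.63) = 20.67 cm to the left of lens 2, so d_o2 = +20.67 cm.
Lens 2: 1/d_i2 = 1/f₂ − 1/d_o2 = 1/(31.8) − 1/(20.67) = -0.01693, so d_i2 = -59.1 cm.
The final image is virtual, 59.1 cm to the left of lens 2 (overall magnification ≈ 1.1).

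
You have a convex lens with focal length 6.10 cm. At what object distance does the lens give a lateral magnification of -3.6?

m = −d_i/d_o ⇒ d_i = −m·d_o.
1/f = 1/d_o + 1/d_i = 1/d_o − 1/(m·d_o) = (1 − 1/m)/d_o, so d_o = f(1 − 1/m) = (6.100)(1 − 1/(-3.6)) = 7.79 cm.

7.79 cm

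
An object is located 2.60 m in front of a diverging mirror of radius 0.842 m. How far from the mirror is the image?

0.362 m

f = R/2 = 0.842/2 = 0.4210 m; for a diverging mirror, f = -0.4210 m.
Mirror equation: 1/s_i = 1/f − 1/s_o = 1/(-0.4210) − 1/(2.60) = -2.375 − 0.3846 = -2.760, so s_i = -0.362 m.
The image is virtual, upright and reduced, behind the mirror.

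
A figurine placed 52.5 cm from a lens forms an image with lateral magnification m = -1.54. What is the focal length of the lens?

m = −d_i/d_o ⇒ d_i = −m·d_o = −(-1.54)·(52.5) = 80.85 cm.
1/f = 1/d_o + 1/d_i = 1/(52.5) + 1/(80.85) = 0.03142, so f = 31.8 cm.
Since f is positive, the lens is converging.

f = 31.8 cm (converging)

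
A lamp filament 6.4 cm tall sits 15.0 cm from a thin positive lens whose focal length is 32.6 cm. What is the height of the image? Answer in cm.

11.9 cm

1/d_i = 1/f − 1/d_o = 1/(32.60) − 1/(15.0) = -0.03599, so d_i = -27.78 cm.
m = −d_i/d_o = +1.852.
|h_i| = |m|·h_o = 1.852 × 6.4 = 11.9 cm. The image is virtual, upright and enlarged, on the same side as the object.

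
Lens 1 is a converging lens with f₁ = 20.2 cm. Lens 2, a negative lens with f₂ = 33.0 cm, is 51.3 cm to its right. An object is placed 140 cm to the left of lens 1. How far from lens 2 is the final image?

Lens 1: 1/d_i1 = 1/f₁ − 1/d_o1 = 1/(20.2) − 1/(140) = 0.04236, so d_i1 = 23.61 cm.
The intermediate image is 23.61 cm to the right of lens 1, which is 51.3 − (23.61) = 27.69 cm to the left of lens 2, so d_o2 = +27.69 cm.
Lens 2 is diverging, so f₂ = −33.0 cm.
Lens 2: 1/d_i2 = 1/f₂ − 1/d_o2 = 1/(-33.0) − 1/(27.69) = -0.06642, so d_i2 = -15.1 cm.
The final image is virtual, 15.1 cm to the left of lens 2 (overall magnification ≈ -0.092).

15.1 cm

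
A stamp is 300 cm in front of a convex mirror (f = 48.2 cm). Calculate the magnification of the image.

m = +0.138

For a convex mirror, f = -48.2 cm.
1/d_i = 1/f − 1/d_o = 1/(-48.20) − 1/(300) = -0.02408, so d_i = -41.53 cm.
m = −d_i/d_o = −(-41.53)/(300) = +0.138.
The image is virtual, upright and reduced, behind the mirror.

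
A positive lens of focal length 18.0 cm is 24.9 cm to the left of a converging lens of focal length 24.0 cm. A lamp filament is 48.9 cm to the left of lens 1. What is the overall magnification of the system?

m = -0.507

Lens 1: 1/d_i1 = 1/(18.0) − 1/(48.9) = 0.03511, so d_i1 = 28.49 cm; m₁ = −d_i1/d_o1 = -0.5826.
d_o2 = 24.9 − (28.49) = -3.590 cm (virtual object).
Lens 2: 1/d_i2 = 1/(24.0) − 1/(-3.590) = 0.3202, so d_i2 = 3.123 cm; m₂ = −d_i2/d_o2 = +0.8699.
m = m₁·m₂ = (-0.5826)(+0.8699) = -0.507.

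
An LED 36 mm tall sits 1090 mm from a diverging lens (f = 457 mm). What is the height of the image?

10.6 mm

For a diverging lens, f = -457 mm.
1/d_i = 1/f − 1/d_o = 1/(-457.0) − 1/(1090) = -0.003106, so d_i = -322.0 mm.
m = −d_i/d_o = +0.2954.
|h_i| = |m|·h_o = 0.2954 × 36 = 10.6 mm. The image is virtual, upright and reduced, on the same side as the object.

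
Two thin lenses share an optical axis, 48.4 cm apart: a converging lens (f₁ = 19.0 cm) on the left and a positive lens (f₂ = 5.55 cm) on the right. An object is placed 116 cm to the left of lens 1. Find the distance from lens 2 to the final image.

Lens 1: 1/d_i1 = 1/f₁ − 1/d_o1 = 1/(19.0) − 1/(116) = 0.04401, so d_i1 = 22.72 cm.
The intermediate image is 22.72 cm to the right of lens 1, which is 48.4 − (22.72) = 25.68 cm to the left of lens 2, so d_o2 = +25.68 cm.
Lens 2: 1/d_i2 = 1/f₂ − 1/d_o2 = 1/(5.55) − 1/(25.68) = 0.1412, so d_i2 = 7.08 cm.
The final image is real, 7.08 cm to the right of lens 2 (overall magnification ≈ 0.054).

7.08 cm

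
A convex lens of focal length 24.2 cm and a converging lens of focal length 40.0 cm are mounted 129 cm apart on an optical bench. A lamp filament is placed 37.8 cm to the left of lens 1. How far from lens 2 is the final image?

114 cm

Lens 1: 1/d_i1 = 1/f₁ − 1/d_o1 = 1/(24.2) − 1/(37.8) = 0.01487, so d_i1 = 67.26 cm.
The intermediate image is 67.26 cm to the right of lens 1, which is 129 − (67.26) = 61.74 cm to the left of lens 2, so d_o2 = +61.74 cm.
Lens 2: 1/d_i2 = 1/f₂ − 1/d_o2 = 1/(40.0) − 1/(61.74) = 0.008803, so d_i2 = 114 cm.
The final image is real, 114 cm to the right of lens 2 (overall magnification ≈ 3.3).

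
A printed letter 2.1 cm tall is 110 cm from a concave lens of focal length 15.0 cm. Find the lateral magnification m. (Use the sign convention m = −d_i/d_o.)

m = +0.120

For a concave lens, f = -15.0 cm.
1/d_i = 1/f − 1/d_o = 1/(-15.00) − 1/(110) = -0.07576, so d_i = -13.20 cm.
m = −d_i/d_o = −(-13.20)/(110) = +0.120.
The image is virtual, upright and reduced, on the same side as the object.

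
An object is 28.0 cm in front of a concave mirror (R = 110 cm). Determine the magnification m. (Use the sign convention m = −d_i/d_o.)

f = R/2 = 110/2 = 55.00 cm.
1/d_i = 1/f − 1/d_o = 1/(55.00) − 1/(28.0) = -0.01753, so d_i = -57.04 cm.
m = −d_i/d_o = −(-57.04)/(28.0) = +2.04.
The image is virtual, upright and enlarged, behind the mirror.

m = +2.04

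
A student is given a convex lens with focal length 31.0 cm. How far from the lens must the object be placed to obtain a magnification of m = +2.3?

17.5 cm

m = −d_i/d_o ⇒ d_i = −m·d_o.
1/f = 1/d_o + 1/d_i = 1/d_o − 1/(m·d_o) = (1 − 1/m)/d_o, so d_o = f(1 − 1/m) = (31.00)(1 − 1/(+2.3)) = 17.5 cm.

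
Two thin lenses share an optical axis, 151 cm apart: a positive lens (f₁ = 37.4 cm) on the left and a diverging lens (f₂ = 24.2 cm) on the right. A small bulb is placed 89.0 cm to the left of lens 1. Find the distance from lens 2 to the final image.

18.9 cm

Lens 1: 1/d_i1 = 1/f₁ − 1/d_o1 = 1/(37.4) − 1/(89.0) = 0.01550, so d_i1 = 64.51 cm.
The intermediate image is 64.51 cm to the right of lens 1, which is 151 − (64.51) = 86.49 cm to the left of lens 2, so d_o2 = +86.49 cm.
Lens 2 is diverging, so f₂ = −24.2 cm.
Lens 2: 1/d_i2 = 1/f₂ − 1/d_o2 = 1/(-24.2) − 1/(86.49) = -0.05288, so d_i2 = -18.9 cm.
The final image is virtual, 18.9 cm to the left of lens 2 (overall magnification ≈ -0.16).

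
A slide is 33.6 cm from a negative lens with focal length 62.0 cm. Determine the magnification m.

m = +0.649

For a negative lens, f = -62.0 cm.
1/d_i = 1/f − 1/d_o = 1/(-62.00) − 1/(33.6) = -0.04589, so d_i = -21.79 cm.
m = −d_i/d_o = −(-21.79)/(33.6) = +0.649.
The image is virtual, upright and reduced, on the same side as the object.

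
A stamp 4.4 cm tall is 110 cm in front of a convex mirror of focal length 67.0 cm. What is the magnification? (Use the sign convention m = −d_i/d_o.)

For a convex mirror, f = -67.0 cm.
1/d_i = 1/f − 1/d_o = 1/(-67.00) − 1/(110) = -0.02402, so d_i = -41.64 cm.
m = −d_i/d_o = −(-41.64)/(110) = +0.379.
The image is virtual, upright and reduced, behind the mirror.

m = +0.379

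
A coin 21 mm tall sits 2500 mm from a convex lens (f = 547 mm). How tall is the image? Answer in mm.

1/d_i = 1/f − 1/d_o = 1/(547.0) − 1/(2500) = 0.001428, so d_i = 700.2 mm.
m = −d_i/d_o = -0.2801.
|h_i| = |m|·h_o = 0.2801 × 21 = 5.88 mm. The image is real, inverted and reduced, on the far side of the lens.

5.88 mm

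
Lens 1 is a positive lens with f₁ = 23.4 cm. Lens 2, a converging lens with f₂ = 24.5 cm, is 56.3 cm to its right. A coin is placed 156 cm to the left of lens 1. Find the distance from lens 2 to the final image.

165 cm

Lens 1: 1/d_i1 = 1/f₁ − 1/d_o1 = 1/(23.4) − 1/(156) = 0.03632, so d_i1 = 27.53 cm.
The intermediate image is 27.53 cm to the right of lens 1, which is 56.3 − (27.53) = 28.77 cm to the left of lens 2, so d_o2 = +28.77 cm.
Lens 2: 1/d_i2 = 1/f₂ − 1/d_o2 = 1/(24.5) − 1/(28.77) = 0.006058, so d_i2 = 165 cm.
The final image is real, 165 cm to the right of lens 2 (overall magnification ≈ 1.0).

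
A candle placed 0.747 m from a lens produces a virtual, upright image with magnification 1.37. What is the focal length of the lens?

f = 2.77 m (converging)

m = −d_i/d_o ⇒ d_i = −m·d_o = −(+1.37)·(0.747) = -1.023 m.
1/f = 1/d_o + 1/d_i = 1/(0.747) + 1/(-1.023) = 0.3612, so f = 2.77 m.
Since f is positive, the lens is converging.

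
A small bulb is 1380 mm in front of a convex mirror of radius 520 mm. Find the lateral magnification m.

m = +0.159

f = R/2 = 520/2 = 260.0 mm; for a convex mirror, f = -260.0 mm.
1/d_i = 1/f − 1/d_o = 1/(-260.0) − 1/(1380) = -0.004571, so d_i = -218.8 mm.
m = −d_i/d_o = −(-218.8)/(1380) = +0.159.
The image is virtual, upright and reduced, behind the mirror.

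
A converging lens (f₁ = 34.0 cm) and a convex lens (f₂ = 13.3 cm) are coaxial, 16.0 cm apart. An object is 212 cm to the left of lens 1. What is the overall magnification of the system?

m = -0.0672

Lens 1: 1/d_i1 = 1/(34.0) − 1/(212) = 0.02469, so d_i1 = 40.49 cm; m₁ = −d_i1/d_o1 = -0.1910.
d_o2 = 16.0 − (40.49) = -24.49 cm (virtual object).
Lens 2: 1/d_i2 = 1/(13.3) − 1/(-24.49) = 0.1160, so d_i2 = 8.619 cm; m₂ = −d_i2/d_o2 = +0.3519.
m = m₁·m₂ = (-0.1910)(+0.3519) = -0.0672.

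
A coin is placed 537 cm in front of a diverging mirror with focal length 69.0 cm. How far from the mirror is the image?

For a diverging mirror, f = -69.0 cm.
Mirror equation: 1/d_i = 1/f − 1/d_o = 1/(-69.00) − 1/(537) = -0.01449 − 0.001862 = -0.01635, so d_i = -61.1 cm.
The image is virtual, upright and reduced, behind the mirror.

61.1 cm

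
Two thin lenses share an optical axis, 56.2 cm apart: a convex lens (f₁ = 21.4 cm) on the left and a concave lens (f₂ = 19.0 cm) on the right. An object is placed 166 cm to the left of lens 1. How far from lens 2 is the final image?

Lens 1: 1/d_i1 = 1/f₁ − 1/d_o1 = 1/(21.4) − 1/(166) = 0.04070, so d_i1 = 24.57 cm.
The intermediate image is 24.57 cm to the right of lens 1, which is 56.2 − (24.57) = 31.63 cm to the left of lens 2, so d_o2 = +31.63 cm.
Lens 2 is diverging, so f₂ = −19.0 cm.
Lens 2: 1/d_i2 = 1/f₂ − 1/d_o2 = 1/(-19.0) − 1/(31.63) = -0.08425, so d_i2 = -11.9 cm.
The final image is virtual, 11.9 cm to the left of lens 2 (overall magnification ≈ -0.056).

11.9 cm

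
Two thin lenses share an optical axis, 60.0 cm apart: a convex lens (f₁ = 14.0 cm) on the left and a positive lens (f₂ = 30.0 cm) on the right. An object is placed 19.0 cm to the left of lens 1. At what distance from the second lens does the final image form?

8.79 cm

Lens 1: 1/d_i1 = 1/f₁ − 1/d_o1 = 1/(14.0) − 1/(19.0) = 0.01880, so d_i1 = 53.20 cm.
The intermediate image is 53.20 cm to the right of lens 1, which is 60.0 − (53.20) = 6.800 cm to the left of lens 2, so d_o2 = +6.800 cm.
Lens 2: 1/d_i2 = 1/f₂ − 1/d_o2 = 1/(30.0) − 1/(6.800) = -0.1137, so d_i2 = -8.79 cm.
The final image is virtual, 8.79 cm to the left of lens 2 (overall magnification ≈ -3.6).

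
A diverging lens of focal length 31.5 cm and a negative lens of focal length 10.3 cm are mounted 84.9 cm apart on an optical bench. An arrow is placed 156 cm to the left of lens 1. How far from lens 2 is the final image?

Lens 1 is diverging, so f₁ = −31.5 cm.
Lens 1: 1/d_i1 = 1/f₁ − 1/d_o1 = 1/(-31.5) − 1/(156) = -0.03816, so d_i1 = -26.21 cm.
The intermediate image is 26.21 cm to the left of lens 1 (virtual), which is 84.9 − (-26.21) = 111.1 cm to the left of lens 2, so d_o2 = +111.1 cm.
Lens 2 is diverging, so f₂ = −10.3 cm.
Lens 2: 1/d_i2 = 1/f₂ − 1/d_o2 = 1/(-10.3) − 1/(111.1) = -0.1061, so d_i2 = -9.43 cm.
The final image is virtual, 9.43 cm to the left of lens 2 (overall magnification ≈ 0.014).

9.43 cm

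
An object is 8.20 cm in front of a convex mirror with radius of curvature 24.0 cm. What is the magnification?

m = +0.594

f = R/2 = 24.0/2 = 12.00 cm; for a convex mirror, f = -12.00 cm.
1/d_i = 1/f − 1/d_o = 1/(-12.00) − 1/(8.20) = -0.2053, so d_i = -4.871 cm.
m = −d_i/d_o = −(-4.871)/(8.20) = +0.594.
The image is virtual, upright and reduced, behind the mirror.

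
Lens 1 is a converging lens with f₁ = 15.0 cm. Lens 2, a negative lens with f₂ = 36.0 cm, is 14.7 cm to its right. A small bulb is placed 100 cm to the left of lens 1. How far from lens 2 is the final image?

3.21 cm

Lens 1: 1/d_i1 = 1/f₁ − 1/d_o1 = 1/(15.0) − 1/(100) = 0.05667, so d_i1 = 17.65 cm.
The intermediate image is 17.65 cm to the right of lens 1, which lies 2.950 cm to the right of lens 2 — a virtual object — so d_o2 = −2.950 cm.
Lens 2 is diverging, so f₂ = −36.0 cm.
Lens 2: 1/d_i2 = 1/f₂ − 1/d_o2 = 1/(-36.0) − 1/(-2.950) = 0.3112, so d_i2 = 3.21 cm.
The final image is real, 3.21 cm to the right of lens 2 (overall magnification ≈ -0.19).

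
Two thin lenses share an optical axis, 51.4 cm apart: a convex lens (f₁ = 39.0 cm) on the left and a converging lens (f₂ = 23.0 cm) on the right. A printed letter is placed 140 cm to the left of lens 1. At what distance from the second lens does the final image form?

Lens 1: 1/d_i1 = 1/f₁ − 1/d_o1 = 1/(39.0) − 1/(140) = 0.01850, so d_i1 = 54.06 cm.
The intermediate image is 54.06 cm to the right of lens 1, which lies 2.660 cm to the right of lens 2 — a virtual object — so d_o2 = −2.660 cm.
Lens 2: 1/d_i2 = 1/f₂ − 1/d_o2 = 1/(23.0) − 1/(-2.660) = 0.4194, so d_i2 = 2.38 cm.
The final image is real, 2.38 cm to the right of lens 2 (overall magnification ≈ -0.35).

2.38 cm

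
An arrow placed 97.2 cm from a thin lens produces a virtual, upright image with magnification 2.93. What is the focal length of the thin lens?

f = 148 cm (converging)

m = −d_i/d_o ⇒ d_i = −m·d_o = −(+2.93)·(97.2) = -284.8 cm.
1/f = 1/d_o + 1/d_i = 1/(97.2) + 1/(-284.8) = 0.006777, so f = 148 cm.
Since f is positive, the thin lens is converging.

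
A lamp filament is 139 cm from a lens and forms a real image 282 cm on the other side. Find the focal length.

f = 93.1 cm (converging)

Real image ⇒ d_i = +282 cm.
1/f = 1/d_o + 1/d_i = 1/(139) + 1/(282) = 0.01074, so f = 93.1 cm.
Since f is positive, the lens is converging.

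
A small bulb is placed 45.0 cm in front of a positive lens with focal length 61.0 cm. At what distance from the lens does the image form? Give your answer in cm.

172 cm

Lens equation: 1/q = 1/f − 1/p = 1/(61.00) − 1/(45.0) = 0.01639 − 0.02222 = -0.005829, so q = -172 cm.
The image is virtual, upright and enlarged, on the same side as the object.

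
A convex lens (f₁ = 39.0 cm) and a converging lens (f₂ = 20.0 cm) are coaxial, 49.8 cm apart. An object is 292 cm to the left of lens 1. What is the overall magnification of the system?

Lens 1: 1/d_i1 = 1/(39.0) − 1/(292) = 0.02222, so d_i1 = 45.01 cm; m₁ = −d_i1/d_o1 = -0.1541.
d_o2 = 49.8 − (45.01) = 4.790 cm.
Lens 2: 1/d_i2 = 1/(20.0) − 1/(4.790) = -0.1588, so d_i2 = -6.298 cm; m₂ = −d_i2/d_o2 = +1.315.
m = m₁·m₂ = (-0.1541)(+1.315) = -0.203.

m = -0.203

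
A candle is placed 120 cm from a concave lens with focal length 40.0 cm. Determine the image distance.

30.0 cm

For a concave lens, f = -40.0 cm.
Thin-lens equation: 1/s_i = 1/f − 1/s_o = 1/(-40.00) − 1/(120) = -0.02500 − 0.008333 = -0.03333, so s_i = -30.0 cm.
The image is virtual, upright and reduced, on the same side as the object.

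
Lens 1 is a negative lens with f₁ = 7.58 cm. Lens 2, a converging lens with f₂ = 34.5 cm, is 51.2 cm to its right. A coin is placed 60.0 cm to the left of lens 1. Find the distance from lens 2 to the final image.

Lens 1 is diverging, so f₁ = −7.58 cm.
Lens 1: 1/d_i1 = 1/f₁ − 1/d_o1 = 1/(-7.58) − 1/(60.0) = -0.1486, so d_i1 = -6.730 cm.
The intermediate image is 6.730 cm to the left of lens 1 (virtual), which is 51.2 − (-6.730) = 57.93 cm to the left of lens 2, so d_o2 = +57.93 cm.
Lens 2: 1/d_i2 = 1/f₂ − 1/d_o2 = 1/(34.5) − 1/(57.93) = 0.01172, so d_i2 = 85.3 cm.
The final image is real, 85.3 cm to the right of lens 2 (overall magnification ≈ -0.17).

85.3 cm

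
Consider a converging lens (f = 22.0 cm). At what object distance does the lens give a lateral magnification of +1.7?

9.06 cm

m = −d_i/d_o ⇒ d_i = −m·d_o.
1/f = 1/d_o + 1/d_i = 1/d_o − 1/(m·d_o) = (1 − 1/m)/d_o, so d_o = f(1 − 1/m) = (22.00)(1 − 1/(+1.7)) = 9.06 cm.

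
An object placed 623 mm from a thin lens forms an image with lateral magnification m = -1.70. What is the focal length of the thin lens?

f = 392 mm (converging)

m = −d_i/d_o ⇒ d_i = −m·d_o = −(-1.70)·(623) = 1059 mm.
1/f = 1/d_o + 1/d_i = 1/(623) + 1/(1059) = 0.002549, so f = 392 mm.
Since f is positive, the thin lens is converging.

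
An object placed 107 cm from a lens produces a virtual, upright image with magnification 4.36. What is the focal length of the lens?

m = −d_i/d_o ⇒ d_i = −m·d_o = −(+4.36)·(107) = -466.5 cm.
1/f = 1/d_o + 1/d_i = 1/(107) + 1/(-466.5) = 0.007202, so f = 139 cm.
Since f is positive, the lens is converging.

f = 139 cm (converging)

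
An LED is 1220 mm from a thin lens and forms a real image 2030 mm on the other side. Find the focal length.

Real image ⇒ d_i = +2030 mm.
1/f = 1/d_o + 1/d_i = 1/(1220) + 1/(2030) = 0.001312, so f = 762 mm.
Since f is positive, the thin lens is converging.

f = 762 mm (converging)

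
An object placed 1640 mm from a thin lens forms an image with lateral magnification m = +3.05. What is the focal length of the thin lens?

m = −d_i/d_o ⇒ d_i = −m·d_o = −(+3.05)·(1640) = -5002 mm.
1/f = 1/d_o + 1/d_i = 1/(1640) + 1/(-5002) = 0.0004098, so f = 2440 mm.
Since f is positive, the thin lens is converging.

f = 2440 mm (converging)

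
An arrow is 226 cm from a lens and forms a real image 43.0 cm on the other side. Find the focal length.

Real image ⇒ d_i = +43.0 cm.
1/f = 1/d_o + 1/d_i = 1/(226) + 1/(43.0) = 0.02768, so f = 36.1 cm.
Since f is positive, the lens is converging.

f = 36.1 cm (converging)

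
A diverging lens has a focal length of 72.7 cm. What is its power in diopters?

P = -1.38 D

For a diverging lens, f = −72.7 cm.
f = -72.7 cm = -0.727 m.
P = 1/f = 1/(-0.727 m) = -1.38 D.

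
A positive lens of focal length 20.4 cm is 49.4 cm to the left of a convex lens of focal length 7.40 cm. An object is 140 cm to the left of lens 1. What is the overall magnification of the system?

m = +0.0697

Lens 1: 1/d_i1 = 1/(20.4) − 1/(140) = 0.04188, so d_i1 = 23.88 cm; m₁ = −d_i1/d_o1 = -0.1706.
d_o2 = 49.4 − (23.88) = 25.52 cm.
Lens 2: 1/d_i2 = 1/(7.40) − 1/(25.52) = 0.09595, so d_i2 = 10.42 cm; m₂ = −d_i2/d_o2 = -0.4084.
m = m₁·m₂ = (-0.1706)(-0.4084) = +0.0697.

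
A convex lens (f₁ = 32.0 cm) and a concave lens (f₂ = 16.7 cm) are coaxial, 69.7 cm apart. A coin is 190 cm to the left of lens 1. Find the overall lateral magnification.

m = -0.0706

Lens 1: 1/d_i1 = 1/(32.0) − 1/(190) = 0.02599, so d_i1 = 38.48 cm; m₁ = −d_i1/d_o1 = -0.2025.
d_o2 = 69.7 − (38.48) = 31.22 cm.
f₂ = −16.7 cm (diverging).
Lens 2: 1/d_i2 = 1/(-16.7) − 1/(31.22) = -0.09191, so d_i2 = -10.88 cm; m₂ = −d_i2/d_o2 = +0.3485.
m = m₁·m₂ = (-0.2025)(+0.3485) = -0.0706.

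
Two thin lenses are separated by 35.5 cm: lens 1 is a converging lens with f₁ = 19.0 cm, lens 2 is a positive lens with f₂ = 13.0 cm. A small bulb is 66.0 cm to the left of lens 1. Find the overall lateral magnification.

m = -1.26

Lens 1: 1/d_i1 = 1/(19.0) − 1/(66.0) = 0.03748, so d_i1 = 26.68 cm; m₁ = −d_i1/d_o1 = -0.4042.
d_o2 = 35.5 − (26.68) = 8.820 cm.
Lens 2: 1/d_i2 = 1/(13.0) − 1/(8.820) = -0.03646, so d_i2 = -27.43 cm; m₂ = −d_i2/d_o2 = +3.110.
m = m₁·m₂ = (-0.4042)(+3.110) = -1.26.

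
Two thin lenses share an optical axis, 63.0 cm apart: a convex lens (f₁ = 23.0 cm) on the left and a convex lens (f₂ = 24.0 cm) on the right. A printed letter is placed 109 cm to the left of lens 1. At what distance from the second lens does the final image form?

82.5 cm

Lens 1: 1/d_i1 = 1/f₁ − 1/d_o1 = 1/(23.0) − 1/(109) = 0.03430, so d_i1 = 29.15 cm.
The intermediate image is 29.15 cm to the right of lens 1, which is 63.0 − (29.15) = 33.85 cm to the left of lens 2, so d_o2 = +33.85 cm.
Lens 2: 1/d_i2 = 1/f₂ − 1/d_o2 = 1/(24.0) − 1/(33.85) = 0.01212, so d_i2 = 82.5 cm.
The final image is real, 82.5 cm to the right of lens 2 (overall magnification ≈ 0.65).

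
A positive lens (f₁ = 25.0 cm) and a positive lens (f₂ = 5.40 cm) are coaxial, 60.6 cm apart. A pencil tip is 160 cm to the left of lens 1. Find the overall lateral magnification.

m = +0.0391

Lens 1: 1/d_i1 = 1/(25.0) − 1/(160) = 0.03375, so d_i1 = 29.63 cm; m₁ = −d_i1/d_o1 = -0.1852.
d_o2 = 60.6 − (29.63) = 30.97 cm.
Lens 2: 1/d_i2 = 1/(5.40) − 1/(30.97) = 0.1529, so d_i2 = 6.540 cm; m₂ = −d_i2/d_o2 = -0.2112.
m = m₁·m₂ = (-0.1852)(-0.2112) = +0.0391.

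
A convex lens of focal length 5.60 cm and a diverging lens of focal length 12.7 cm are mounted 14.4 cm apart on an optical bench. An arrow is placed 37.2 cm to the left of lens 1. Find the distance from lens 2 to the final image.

4.84 cm

Lens 1: 1/d_i1 = 1/f₁ − 1/d_o1 = 1/(5.60) − 1/(37.2) = 0.1517, so d_i1 = 6.592 cm.
The intermediate image is 6.592 cm to the right of lens 1, which is 14.4 − (6.592) = 7.808 cm to the left of lens 2, so d_o2 = +7.808 cm.
Lens 2 is diverging, so f₂ = −12.7 cm.
Lens 2: 1/d_i2 = 1/f₂ − 1/d_o2 = 1/(-12.7) − 1/(7.808) = -0.2068, so d_i2 = -4.84 cm.
The final image is virtual, 4.84 cm to the left of lens 2 (overall magnification ≈ -0.11).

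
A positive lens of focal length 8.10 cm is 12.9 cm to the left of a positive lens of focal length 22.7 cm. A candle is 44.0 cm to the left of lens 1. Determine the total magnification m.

Lens 1: 1/d_i1 = 1/(8.10) − 1/(44.0) = 0.1007, so d_i1 = 9.928 cm; m₁ = −d_i1/d_o1 = -0.2256.
d_o2 = 12.9 − (9.928) = 2.972 cm.
Lens 2: 1/d_i2 = 1/(22.7) − 1/(2.972) = -0.2924, so d_i2 = -3.420 cm; m₂ = −d_i2/d_o2 = +1.151.
m = m₁·m₂ = (-0.2256)(+1.151) = -0.260.

m = -0.260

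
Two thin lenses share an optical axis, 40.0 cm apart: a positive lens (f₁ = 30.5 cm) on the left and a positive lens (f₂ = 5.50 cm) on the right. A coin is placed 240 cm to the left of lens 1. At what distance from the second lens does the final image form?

Lens 1: 1/d_i1 = 1/f₁ − 1/d_o1 = 1/(30.5) − 1/(240) = 0.02862, so d_i1 = 34.94 cm.
The intermediate image is 34.94 cm to the right of lens 1, which is 40.0 − (34.94) = 5.060 cm to the left of lens 2, so d_o2 = +5.060 cm.
Lens 2: 1/d_i2 = 1/f₂ − 1/d_o2 = 1/(5.50) − 1/(5.060) = -0.01581, so d_i2 = -63.2 cm.
The final image is virtual, 63.2 cm to the left of lens 2 (overall magnification ≈ -1.8).

63.2 cm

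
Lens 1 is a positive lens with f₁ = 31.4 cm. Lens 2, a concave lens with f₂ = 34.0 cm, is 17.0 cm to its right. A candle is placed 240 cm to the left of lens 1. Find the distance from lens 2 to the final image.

Lens 1: 1/d_i1 = 1/f₁ − 1/d_o1 = 1/(31.4) − 1/(240) = 0.02768, so d_i1 = 36.13 cm.
The intermediate image is 36.13 cm to the right of lens 1, which lies 19.13 cm to the right of lens 2 — a virtual object — so d_o2 = −19.13 cm.
Lens 2 is diverging, so f₂ = −34.0 cm.
Lens 2: 1/d_i2 = 1/f₂ − 1/d_o2 = 1/(-34.0) − 1/(-19.13) = 0.02286, so d_i2 = 43.7 cm.
The final image is real, 43.7 cm to the right of lens 2 (overall magnification ≈ -0.34).

43.7 cm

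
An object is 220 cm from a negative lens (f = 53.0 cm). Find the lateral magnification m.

m = +0.194

For a negative lens, f = -53.0 cm.
1/d_i = 1/f − 1/d_o = 1/(-53.00) − 1/(220) = -0.02341, so d_i = -42.71 cm.
m = −d_i/d_o = −(-42.71)/(220) = +0.194.
The image is virtual, upright and reduced, on the same side as the object.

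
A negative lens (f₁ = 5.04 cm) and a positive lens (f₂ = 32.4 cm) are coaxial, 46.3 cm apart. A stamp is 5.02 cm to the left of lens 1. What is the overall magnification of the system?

m = -0.989

f₁ = −5.04 cm (diverging).
Lens 1: 1/d_i1 = 1/(-5.04) − 1/(5.02) = -0.3976, so d_i1 = -2.515 cm; m₁ = −d_i1/d_o1 = +0.5010.
d_o2 = 46.3 − (-2.515) = 48.81 cm.
Lens 2: 1/d_i2 = 1/(32.4) − 1/(48.81) = 0.01038, so d_i2 = 96.37 cm; m₂ = −d_i2/d_o2 = -1.974.
m = m₁·m₂ = (+0.5010)(-1.974) = -0.989.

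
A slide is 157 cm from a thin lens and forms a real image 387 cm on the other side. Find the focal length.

Real image ⇒ d_i = +387 cm.
1/f = 1/d_o + 1/d_i = 1/(157) + 1/(387) = 0.008953, so f = 112 cm.
Since f is positive, the thin lens is converging.

f = 112 cm (converging)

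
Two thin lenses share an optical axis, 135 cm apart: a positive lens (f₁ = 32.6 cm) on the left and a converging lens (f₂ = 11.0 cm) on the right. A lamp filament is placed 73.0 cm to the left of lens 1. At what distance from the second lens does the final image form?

Lens 1: 1/d_i1 = 1/f₁ − 1/d_o1 = 1/(32.6) − 1/(73.0) = 0.01698, so d_i1 = 58.91 cm.
The intermediate image is 58.91 cm to the right of lens 1, which is 135 − (58.91) = 76.09 cm to the left of lens 2, so d_o2 = +76.09 cm.
Lens 2: 1/d_i2 = 1/f₂ − 1/d_o2 = 1/(11.0) − 1/(76.09) = 0.07777, so d_i2 = 12.9 cm.
The final image is real, 12.9 cm to the right of lens 2 (overall magnification ≈ 0.14).

12.9 cm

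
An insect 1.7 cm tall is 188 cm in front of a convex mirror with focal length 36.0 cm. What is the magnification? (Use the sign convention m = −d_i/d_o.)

m = +0.161

For a convex mirror, f = -36.0 cm.
1/d_i = 1/f − 1/d_o = 1/(-36.00) − 1/(188) = -0.03310, so d_i = -30.21 cm.
m = −d_i/d_o = −(-30.21)/(188) = +0.161.
The image is virtual, upright and reduced, behind the mirror.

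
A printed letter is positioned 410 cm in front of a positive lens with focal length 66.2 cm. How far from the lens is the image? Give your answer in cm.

Thin-lens equation: 1/v = 1/f − 1/u = 1/(66.20) − 1/(410) = 0.01511 − 0.002439 = 0.01267, so v = 78.9 cm.
The image is real, inverted and reduced, on the far side of the lens.

78.9 cm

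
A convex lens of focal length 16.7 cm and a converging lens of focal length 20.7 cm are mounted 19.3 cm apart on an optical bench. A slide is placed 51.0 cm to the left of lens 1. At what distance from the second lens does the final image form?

4.36 cm

Lens 1: 1/d_i1 = 1/f₁ − 1/d_o1 = 1/(16.7) − 1/(51.0) = 0.04027, so d_i1 = 24.83 cm.
The intermediate image is 24.83 cm to the right of lens 1, which lies 5.530 cm to the right of lens 2 — a virtual object — so d_o2 = −5.530 cm.
Lens 2: 1/d_i2 = 1/f₂ − 1/d_o2 = 1/(20.7) − 1/(-5.530) = 0.2291, so d_i2 = 4.36 cm.
The final image is real, 4.36 cm to the right of lens 2 (overall magnification ≈ -0.38).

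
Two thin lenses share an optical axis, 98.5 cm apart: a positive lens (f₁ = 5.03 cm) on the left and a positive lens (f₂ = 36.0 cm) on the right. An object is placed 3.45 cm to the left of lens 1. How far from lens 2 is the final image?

Lens 1: 1/d_i1 = 1/f₁ − 1/d_o1 = 1/(5.03) − 1/(3.45) = -0.09105, so d_i1 = -10.98 cm.
The intermediate image is 10.98 cm to the left of lens 1 (virtual), which is 98.5 − (-10.98) = 109.5 cm to the left of lens 2, so d_o2 = +109.5 cm.
Lens 2: 1/d_i2 = 1/f₂ − 1/d_o2 = 1/(36.0) − 1/(109.5) = 0.01865, so d_i2 = 53.6 cm.
The final image is real, 53.6 cm to the right of lens 2 (overall magnification ≈ -1.6).

53.6 cm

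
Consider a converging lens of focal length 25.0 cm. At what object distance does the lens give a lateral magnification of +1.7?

10.3 cm

m = −d_i/d_o ⇒ d_i = −m·d_o.
1/f = 1/d_o + 1/d_i = 1/d_o − 1/(m·d_o) = (1 − 1/m)/d_o, so d_o = f(1 − 1/m) = (25.00)(1 − 1/(+1.7)) = 10.3 cm.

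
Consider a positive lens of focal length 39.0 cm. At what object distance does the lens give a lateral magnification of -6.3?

m = −d_i/d_o ⇒ d_i = −m·d_o.
1/f = 1/d_o + 1/d_i = 1/d_o − 1/(m·d_o) = (1 − 1/m)/d_o, so d_o = f(1 − 1/m) = (39.00)(1 − 1/(-6.3)) = 45.2 cm.

45.2 cm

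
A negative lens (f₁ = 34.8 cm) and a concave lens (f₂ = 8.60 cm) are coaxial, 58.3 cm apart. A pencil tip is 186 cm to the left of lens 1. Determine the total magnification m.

m = +0.0141

f₁ = −34.8 cm (diverging).
Lens 1: 1/d_i1 = 1/(-34.8) − 1/(186) = -0.03411, so d_i1 = -29.32 cm; m₁ = −d_i1/d_o1 = +0.1576.
d_o2 = 58.3 − (-29.32) = 87.62 cm.
f₂ = −8.60 cm (diverging).
Lens 2: 1/d_i2 = 1/(-8.60) − 1/(87.62) = -0.1277, so d_i2 = -7.831 cm; m₂ = −d_i2/d_o2 = +0.08938.
m = m₁·m₂ = (+0.1576)(+0.08938) = +0.0141.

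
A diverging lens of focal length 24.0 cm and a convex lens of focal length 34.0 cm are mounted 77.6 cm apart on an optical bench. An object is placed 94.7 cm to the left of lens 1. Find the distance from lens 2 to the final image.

Lens 1 is diverging, so f₁ = −24.0 cm.
Lens 1: 1/d_i1 = 1/f₁ − 1/d_o1 = 1/(-24.0) − 1/(94.7) = -0.05223, so d_i1 = -19.15 cm.
The intermediate image is 19.15 cm to the left of lens 1 (virtual), which is 77.6 − (-19.15) = 96.75 cm to the left of lens 2, so d_o2 = +96.75 cm.
Lens 2: 1/d_i2 = 1/f₂ − 1/d_o2 = 1/(34.0) − 1/(96.75) = 0.01908, so d_i2 = 52.4 cm.
The final image is real, 52.4 cm to the right of lens 2 (overall magnification ≈ -0.11).

52.4 cm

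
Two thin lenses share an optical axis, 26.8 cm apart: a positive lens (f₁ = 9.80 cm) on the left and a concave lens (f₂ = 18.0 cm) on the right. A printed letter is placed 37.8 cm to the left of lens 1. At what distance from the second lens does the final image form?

7.74 cm

Lens 1: 1/d_i1 = 1/f₁ − 1/d_o1 = 1/(9.80) − 1/(37.8) = 0.07559, so d_i1 = 13.23 cm.
The intermediate image is 13.23 cm to the right of lens 1, which is 26.8 − (13.23) = 13.57 cm to the left of lens 2, so d_o2 = +13.57 cm.
Lens 2 is diverging, so f₂ = −18.0 cm.
Lens 2: 1/d_i2 = 1/f₂ − 1/d_o2 = 1/(-18.0) − 1/(13.57) = -0.1292, so d_i2 = -7.74 cm.
The final image is virtual, 7.74 cm to the left of lens 2 (overall magnification ≈ -0.20).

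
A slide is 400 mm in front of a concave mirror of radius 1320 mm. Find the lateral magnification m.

m = +2.54

f = R/2 = 1320/2 = 660.0 mm.
1/d_i = 1/f − 1/d_o = 1/(660.0) − 1/(400) = -0.0009848, so d_i = -1015 mm.
m = −d_i/d_o = −(-1015)/(400) = +2.54.
The image is virtual, upright and enlarged, behind the mirror.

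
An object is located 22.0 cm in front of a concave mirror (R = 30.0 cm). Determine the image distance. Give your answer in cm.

47.1 cm

f = R/2 = 30.0/2 = 15.00 cm.
Mirror equation: 1/q = 1/f − 1/p = 1/(15.00) − 1/(22.0) = 0.06667 − 0.04545 = 0.02121, so q = 47.1 cm.
The image is real, inverted and enlarged, in front of the mirror.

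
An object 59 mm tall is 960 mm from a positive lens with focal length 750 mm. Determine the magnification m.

m = -3.57

1/d_i = 1/f − 1/d_o = 1/(750.0) − 1/(960) = 0.0002917, so d_i = 3429 mm.
m = −d_i/d_o = −(3429)/(960) = -3.57.
The image is real, inverted and enlarged, on the far side of the lens.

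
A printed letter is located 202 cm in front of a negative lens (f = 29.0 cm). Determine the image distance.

25.4 cm

For a negative lens, f = -29.0 cm.
Thin-lens equation: 1/q = 1/f − 1/p = 1/(-29.00) − 1/(202) = -0.03448 − 0.004950 = -0.03943, so q = -25.4 cm.
The image is virtual, upright and reduced, on the same side as the object.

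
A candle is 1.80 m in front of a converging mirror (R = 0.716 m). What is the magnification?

f = R/2 = 0.716/2 = 0.3580 m.
1/d_i = 1/f − 1/d_o = 1/(0.3580) − 1/(1.80) = 2.238, so d_i = 0.4469 m.
m = −d_i/d_o = −(0.4469)/(1.80) = -0.248.
The image is real, inverted and reduced, in front of the mirror.

m = -0.248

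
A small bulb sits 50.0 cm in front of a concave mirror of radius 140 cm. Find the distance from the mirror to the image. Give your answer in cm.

f = R/2 = 140/2 = 70.00 cm.
Mirror equation: 1/d_i = 1/f − 1/d_o = 1/(70.00) − 1/(50.0) = 0.01429 − 0.02000 = -0.005714, so d_i = -175 cm.
The image is virtual, upright and enlarged, behind the mirror.

175 cm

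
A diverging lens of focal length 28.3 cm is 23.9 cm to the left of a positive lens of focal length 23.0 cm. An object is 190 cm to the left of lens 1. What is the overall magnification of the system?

f₁ = −28.3 cm (diverging).
Lens 1: 1/d_i1 = 1/(-28.3) − 1/(190) = -0.04060, so d_i1 = -24.63 cm; m₁ = −d_i1/d_o1 = +0.1296.
d_o2 = 23.9 − (-24.63) = 48.53 cm.
Lens 2: 1/d_i2 = 1/(23.0) − 1/(48.53) = 0.02287, so d_i2 = 43.72 cm; m₂ = −d_i2/d_o2 = -0.9009.
m = m₁·m₂ = (+0.1296)(-0.9009) = -0.117.

m = -0.117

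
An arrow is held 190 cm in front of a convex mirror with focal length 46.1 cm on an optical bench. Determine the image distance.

For a convex mirror, f = -46.1 cm.
Mirror equation: 1/v = 1/f − 1/u = 1/(-46.10) − 1/(190) = -0.02169 − 0.005263 = -0.02696, so v = -37.1 cm.
The image is virtual, upright and reduced, behind the mirror.

37.1 cm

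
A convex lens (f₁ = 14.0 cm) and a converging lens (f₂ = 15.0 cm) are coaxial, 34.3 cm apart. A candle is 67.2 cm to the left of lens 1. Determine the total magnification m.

m = +2.44

Lens 1: 1/d_i1 = 1/(14.0) − 1/(67.2) = 0.05655, so d_i1 = 17.68 cm; m₁ = −d_i1/d_o1 = -0.2631.
d_o2 = 34.3 − (17.68) = 16.62 cm.
Lens 2: 1/d_i2 = 1/(15.0) − 1/(16.62) = 0.006498, so d_i2 = 153.9 cm; m₂ = −d_i2/d_o2 = -9.259.
m = m₁·m₂ = (-0.2631)(-9.259) = +2.44.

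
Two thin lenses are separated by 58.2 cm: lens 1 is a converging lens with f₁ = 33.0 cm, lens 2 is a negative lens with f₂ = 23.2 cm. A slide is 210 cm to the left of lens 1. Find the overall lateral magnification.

m = -0.102

Lens 1: 1/d_i1 = 1/(33.0) − 1/(210) = 0.02554, so d_i1 = 39.15 cm; m₁ = −d_i1/d_o1 = -0.1864.
d_o2 = 58.2 − (39.15) = 19.05 cm.
f₂ = −23.2 cm (diverging).
Lens 2: 1/d_i2 = 1/(-23.2) − 1/(19.05) = -0.09560, so d_i2 = -10.46 cm; m₂ = −d_i2/d_o2 = +0.5491.
m = m₁·m₂ = (-0.1864)(+0.5491) = -0.102.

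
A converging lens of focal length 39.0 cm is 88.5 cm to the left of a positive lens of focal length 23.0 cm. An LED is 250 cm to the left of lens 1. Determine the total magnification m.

m = +0.220

Lens 1: 1/d_i1 = 1/(39.0) − 1/(250) = 0.02164, so d_i1 = 46.21 cm; m₁ = −d_i1/d_o1 = -0.1848.
d_o2 = 88.5 − (46.21) = 42.29 cm.
Lens 2: 1/d_i2 = 1/(23.0) − 1/(42.29) = 0.01983, so d_i2 = 50.42 cm; m₂ = −d_i2/d_o2 = -1.192.
m = m₁·m₂ = (-0.1848)(-1.192) = +0.220.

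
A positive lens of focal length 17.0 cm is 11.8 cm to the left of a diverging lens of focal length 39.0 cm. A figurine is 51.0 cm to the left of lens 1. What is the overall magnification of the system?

Lens 1: 1/d_i1 = 1/(17.0) − 1/(51.0) = 0.03922, so d_i1 = 25.50 cm; m₁ = −d_i1/d_o1 = -0.5000.
d_o2 = 11.8 − (25.50) = -13.70 cm (virtual object).
f₂ = −39.0 cm (diverging).
Lens 2: 1/d_i2 = 1/(-39.0) − 1/(-13.70) = 0.04735, so d_i2 = 21.12 cm; m₂ = −d_i2/d_o2 = +1.542.
m = m₁·m₂ = (-0.5000)(+1.542) = -0.771.

m = -0.771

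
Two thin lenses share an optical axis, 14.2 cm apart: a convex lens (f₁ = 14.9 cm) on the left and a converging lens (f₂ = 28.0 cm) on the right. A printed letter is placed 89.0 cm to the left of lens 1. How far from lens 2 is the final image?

Lens 1: 1/d_i1 = 1/f₁ − 1/d_o1 = 1/(14.9) − 1/(89.0) = 0.05588, so d_i1 = 17.90 cm.
The intermediate image is 17.90 cm to the right of lens 1, which lies 3.700 cm to the right of lens 2 — a virtual object — so d_o2 = −3.700 cm.
Lens 2: 1/d_i2 = 1/f₂ − 1/d_o2 = 1/(28.0) − 1/(-3.700) = 0.3060, so d_i2 = 3.27 cm.
The final image is real, 3.27 cm to the right of lens 2 (overall magnification ≈ -0.18).

3.27 cm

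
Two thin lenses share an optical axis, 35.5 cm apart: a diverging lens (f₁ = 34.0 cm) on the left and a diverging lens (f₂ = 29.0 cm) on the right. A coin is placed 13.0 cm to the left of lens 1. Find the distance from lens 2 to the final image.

Lens 1 is diverging, so f₁ = −34.0 cm.
Lens 1: 1/d_i1 = 1/f₁ − 1/d_o1 = 1/(-34.0) − 1/(13.0) = -0.1063, so d_i1 = -9.404 cm.
The intermediate image is 9.404 cm to the left of lens 1 (virtual), which is 35.5 − (-9.404) = 44.90 cm to the left of lens 2, so d_o2 = +44.90 cm.
Lens 2 is diverging, so f₂ = −29.0 cm.
Lens 2: 1/d_i2 = 1/f₂ − 1/d_o2 = 1/(-29.0) − 1/(44.90) = -0.05675, so d_i2 = -17.6 cm.
The final image is virtual, 17.6 cm to the left of lens 2 (overall magnification ≈ 0.28).

17.6 cm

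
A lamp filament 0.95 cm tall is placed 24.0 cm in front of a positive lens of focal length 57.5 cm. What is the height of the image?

1/d_i = 1/f − 1/d_o = 1/(57.50) − 1/(24.0) = -0.02428, so d_i = -41.19 cm.
m = −d_i/d_o = +1.716.
|h_i| = |m|·h_o = 1.716 × 0.95 = 1.63 cm. The image is virtual, upright and enlarged, on the same side as the object.

1.63 cm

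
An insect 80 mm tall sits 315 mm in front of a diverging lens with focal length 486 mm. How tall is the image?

48.5 mm

For a diverging lens, f = -486 mm.
1/d_i = 1/f − 1/d_o = 1/(-486.0) − 1/(315) = -0.005232, so d_i = -191.1 mm.
m = −d_i/d_o = +0.6067.
|h_i| = |m|·h_o = 0.6067 × 80 = 48.5 mm. The image is virtual, upright and reduced, on the same side as the object.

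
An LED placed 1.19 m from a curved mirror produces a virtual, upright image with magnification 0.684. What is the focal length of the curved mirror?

m = −d_i/d_o ⇒ d_i = −m·d_o = −(+0.684)·(1.19) = -0.8140 m.
1/f = 1/d_o + 1/d_i = 1/(1.19) + 1/(-0.8140) = -0.3882, so f = -2.58 m.
Since f is negative, the curved mirror is convex.

f = -2.58 m (convex)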